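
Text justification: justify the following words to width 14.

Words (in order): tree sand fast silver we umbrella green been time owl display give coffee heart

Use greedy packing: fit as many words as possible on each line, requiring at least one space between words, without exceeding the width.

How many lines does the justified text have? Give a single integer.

Line 1: ['tree', 'sand', 'fast'] (min_width=14, slack=0)
Line 2: ['silver', 'we'] (min_width=9, slack=5)
Line 3: ['umbrella', 'green'] (min_width=14, slack=0)
Line 4: ['been', 'time', 'owl'] (min_width=13, slack=1)
Line 5: ['display', 'give'] (min_width=12, slack=2)
Line 6: ['coffee', 'heart'] (min_width=12, slack=2)
Total lines: 6

Answer: 6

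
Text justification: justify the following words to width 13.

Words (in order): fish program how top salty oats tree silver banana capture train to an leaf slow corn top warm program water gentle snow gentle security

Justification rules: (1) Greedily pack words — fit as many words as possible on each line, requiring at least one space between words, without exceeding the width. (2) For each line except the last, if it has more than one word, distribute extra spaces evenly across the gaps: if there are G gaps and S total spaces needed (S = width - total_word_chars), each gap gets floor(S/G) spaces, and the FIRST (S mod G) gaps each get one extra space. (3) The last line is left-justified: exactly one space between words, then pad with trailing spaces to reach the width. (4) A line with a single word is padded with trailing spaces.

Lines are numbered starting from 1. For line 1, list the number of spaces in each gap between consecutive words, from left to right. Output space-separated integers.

Line 1: ['fish', 'program'] (min_width=12, slack=1)
Line 2: ['how', 'top', 'salty'] (min_width=13, slack=0)
Line 3: ['oats', 'tree'] (min_width=9, slack=4)
Line 4: ['silver', 'banana'] (min_width=13, slack=0)
Line 5: ['capture', 'train'] (min_width=13, slack=0)
Line 6: ['to', 'an', 'leaf'] (min_width=10, slack=3)
Line 7: ['slow', 'corn', 'top'] (min_width=13, slack=0)
Line 8: ['warm', 'program'] (min_width=12, slack=1)
Line 9: ['water', 'gentle'] (min_width=12, slack=1)
Line 10: ['snow', 'gentle'] (min_width=11, slack=2)
Line 11: ['security'] (min_width=8, slack=5)

Answer: 2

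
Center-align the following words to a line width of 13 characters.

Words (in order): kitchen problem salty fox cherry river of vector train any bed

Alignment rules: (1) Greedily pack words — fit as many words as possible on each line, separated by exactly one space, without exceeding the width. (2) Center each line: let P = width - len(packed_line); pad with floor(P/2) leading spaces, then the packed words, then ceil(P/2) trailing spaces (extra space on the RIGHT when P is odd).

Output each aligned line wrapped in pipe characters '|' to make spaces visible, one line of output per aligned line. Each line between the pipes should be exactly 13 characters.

Line 1: ['kitchen'] (min_width=7, slack=6)
Line 2: ['problem', 'salty'] (min_width=13, slack=0)
Line 3: ['fox', 'cherry'] (min_width=10, slack=3)
Line 4: ['river', 'of'] (min_width=8, slack=5)
Line 5: ['vector', 'train'] (min_width=12, slack=1)
Line 6: ['any', 'bed'] (min_width=7, slack=6)

Answer: |   kitchen   |
|problem salty|
| fox cherry  |
|  river of   |
|vector train |
|   any bed   |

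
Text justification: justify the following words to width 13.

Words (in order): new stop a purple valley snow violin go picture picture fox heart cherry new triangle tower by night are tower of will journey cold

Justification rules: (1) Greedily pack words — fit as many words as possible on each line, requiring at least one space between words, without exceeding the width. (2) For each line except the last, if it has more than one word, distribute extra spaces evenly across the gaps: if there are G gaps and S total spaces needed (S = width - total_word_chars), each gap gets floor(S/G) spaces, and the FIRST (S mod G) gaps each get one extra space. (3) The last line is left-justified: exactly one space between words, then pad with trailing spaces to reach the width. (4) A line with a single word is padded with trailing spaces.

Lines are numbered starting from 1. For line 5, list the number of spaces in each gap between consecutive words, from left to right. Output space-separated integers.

Answer: 3

Derivation:
Line 1: ['new', 'stop', 'a'] (min_width=10, slack=3)
Line 2: ['purple', 'valley'] (min_width=13, slack=0)
Line 3: ['snow', 'violin'] (min_width=11, slack=2)
Line 4: ['go', 'picture'] (min_width=10, slack=3)
Line 5: ['picture', 'fox'] (min_width=11, slack=2)
Line 6: ['heart', 'cherry'] (min_width=12, slack=1)
Line 7: ['new', 'triangle'] (min_width=12, slack=1)
Line 8: ['tower', 'by'] (min_width=8, slack=5)
Line 9: ['night', 'are'] (min_width=9, slack=4)
Line 10: ['tower', 'of', 'will'] (min_width=13, slack=0)
Line 11: ['journey', 'cold'] (min_width=12, slack=1)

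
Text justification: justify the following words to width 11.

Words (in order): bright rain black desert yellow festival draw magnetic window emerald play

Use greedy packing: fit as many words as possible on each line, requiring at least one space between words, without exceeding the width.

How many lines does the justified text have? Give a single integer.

Answer: 10

Derivation:
Line 1: ['bright', 'rain'] (min_width=11, slack=0)
Line 2: ['black'] (min_width=5, slack=6)
Line 3: ['desert'] (min_width=6, slack=5)
Line 4: ['yellow'] (min_width=6, slack=5)
Line 5: ['festival'] (min_width=8, slack=3)
Line 6: ['draw'] (min_width=4, slack=7)
Line 7: ['magnetic'] (min_width=8, slack=3)
Line 8: ['window'] (min_width=6, slack=5)
Line 9: ['emerald'] (min_width=7, slack=4)
Line 10: ['play'] (min_width=4, slack=7)
Total lines: 10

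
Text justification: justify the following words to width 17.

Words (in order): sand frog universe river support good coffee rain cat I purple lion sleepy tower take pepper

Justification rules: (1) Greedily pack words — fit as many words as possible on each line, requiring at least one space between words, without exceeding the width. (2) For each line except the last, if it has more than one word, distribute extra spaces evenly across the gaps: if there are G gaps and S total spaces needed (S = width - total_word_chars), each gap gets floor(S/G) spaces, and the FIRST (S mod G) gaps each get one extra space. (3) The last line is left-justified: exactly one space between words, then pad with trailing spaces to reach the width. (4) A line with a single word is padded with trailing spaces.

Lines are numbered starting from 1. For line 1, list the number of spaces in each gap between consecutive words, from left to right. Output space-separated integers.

Line 1: ['sand', 'frog'] (min_width=9, slack=8)
Line 2: ['universe', 'river'] (min_width=14, slack=3)
Line 3: ['support', 'good'] (min_width=12, slack=5)
Line 4: ['coffee', 'rain', 'cat', 'I'] (min_width=17, slack=0)
Line 5: ['purple', 'lion'] (min_width=11, slack=6)
Line 6: ['sleepy', 'tower', 'take'] (min_width=17, slack=0)
Line 7: ['pepper'] (min_width=6, slack=11)

Answer: 9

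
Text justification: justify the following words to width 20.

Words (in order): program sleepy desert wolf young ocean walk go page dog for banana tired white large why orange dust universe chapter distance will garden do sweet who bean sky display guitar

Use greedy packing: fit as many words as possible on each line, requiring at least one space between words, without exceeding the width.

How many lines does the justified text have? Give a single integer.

Answer: 10

Derivation:
Line 1: ['program', 'sleepy'] (min_width=14, slack=6)
Line 2: ['desert', 'wolf', 'young'] (min_width=17, slack=3)
Line 3: ['ocean', 'walk', 'go', 'page'] (min_width=18, slack=2)
Line 4: ['dog', 'for', 'banana', 'tired'] (min_width=20, slack=0)
Line 5: ['white', 'large', 'why'] (min_width=15, slack=5)
Line 6: ['orange', 'dust', 'universe'] (min_width=20, slack=0)
Line 7: ['chapter', 'distance'] (min_width=16, slack=4)
Line 8: ['will', 'garden', 'do', 'sweet'] (min_width=20, slack=0)
Line 9: ['who', 'bean', 'sky', 'display'] (min_width=20, slack=0)
Line 10: ['guitar'] (min_width=6, slack=14)
Total lines: 10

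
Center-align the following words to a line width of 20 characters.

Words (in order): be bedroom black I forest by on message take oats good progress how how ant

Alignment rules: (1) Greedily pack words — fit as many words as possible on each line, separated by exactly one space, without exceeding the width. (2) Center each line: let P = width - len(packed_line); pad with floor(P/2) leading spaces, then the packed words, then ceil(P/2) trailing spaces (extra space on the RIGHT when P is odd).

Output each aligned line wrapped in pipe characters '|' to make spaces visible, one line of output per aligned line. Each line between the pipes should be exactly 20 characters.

Answer: | be bedroom black I |
|forest by on message|
|   take oats good   |
|progress how how ant|

Derivation:
Line 1: ['be', 'bedroom', 'black', 'I'] (min_width=18, slack=2)
Line 2: ['forest', 'by', 'on', 'message'] (min_width=20, slack=0)
Line 3: ['take', 'oats', 'good'] (min_width=14, slack=6)
Line 4: ['progress', 'how', 'how', 'ant'] (min_width=20, slack=0)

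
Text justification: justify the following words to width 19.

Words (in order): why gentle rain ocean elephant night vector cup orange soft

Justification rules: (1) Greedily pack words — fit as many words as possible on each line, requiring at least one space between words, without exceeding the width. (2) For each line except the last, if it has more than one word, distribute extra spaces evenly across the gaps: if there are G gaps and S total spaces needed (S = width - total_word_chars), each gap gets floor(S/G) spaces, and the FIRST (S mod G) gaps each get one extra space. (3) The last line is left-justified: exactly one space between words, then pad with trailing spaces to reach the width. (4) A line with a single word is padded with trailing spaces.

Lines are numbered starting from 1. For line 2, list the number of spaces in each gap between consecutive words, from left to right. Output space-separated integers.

Line 1: ['why', 'gentle', 'rain'] (min_width=15, slack=4)
Line 2: ['ocean', 'elephant'] (min_width=14, slack=5)
Line 3: ['night', 'vector', 'cup'] (min_width=16, slack=3)
Line 4: ['orange', 'soft'] (min_width=11, slack=8)

Answer: 6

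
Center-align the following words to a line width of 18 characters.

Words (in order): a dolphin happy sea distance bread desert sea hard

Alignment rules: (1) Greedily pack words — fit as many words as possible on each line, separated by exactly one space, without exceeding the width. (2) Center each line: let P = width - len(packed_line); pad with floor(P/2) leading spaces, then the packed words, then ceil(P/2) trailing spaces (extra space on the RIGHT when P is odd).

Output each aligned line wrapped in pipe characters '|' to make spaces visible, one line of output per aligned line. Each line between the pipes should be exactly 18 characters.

Answer: | a dolphin happy  |
|sea distance bread|
| desert sea hard  |

Derivation:
Line 1: ['a', 'dolphin', 'happy'] (min_width=15, slack=3)
Line 2: ['sea', 'distance', 'bread'] (min_width=18, slack=0)
Line 3: ['desert', 'sea', 'hard'] (min_width=15, slack=3)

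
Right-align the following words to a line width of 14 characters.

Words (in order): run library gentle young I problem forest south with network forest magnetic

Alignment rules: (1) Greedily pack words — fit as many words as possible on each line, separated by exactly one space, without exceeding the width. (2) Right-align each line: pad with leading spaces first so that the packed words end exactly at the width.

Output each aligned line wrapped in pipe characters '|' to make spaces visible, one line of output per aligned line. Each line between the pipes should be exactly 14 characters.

Answer: |   run library|
|gentle young I|
|problem forest|
|    south with|
|network forest|
|      magnetic|

Derivation:
Line 1: ['run', 'library'] (min_width=11, slack=3)
Line 2: ['gentle', 'young', 'I'] (min_width=14, slack=0)
Line 3: ['problem', 'forest'] (min_width=14, slack=0)
Line 4: ['south', 'with'] (min_width=10, slack=4)
Line 5: ['network', 'forest'] (min_width=14, slack=0)
Line 6: ['magnetic'] (min_width=8, slack=6)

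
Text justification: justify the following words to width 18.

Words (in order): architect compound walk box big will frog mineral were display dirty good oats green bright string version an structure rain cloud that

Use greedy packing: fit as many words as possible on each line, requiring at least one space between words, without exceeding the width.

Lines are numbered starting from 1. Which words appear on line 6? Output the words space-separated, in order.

Answer: string version an

Derivation:
Line 1: ['architect', 'compound'] (min_width=18, slack=0)
Line 2: ['walk', 'box', 'big', 'will'] (min_width=17, slack=1)
Line 3: ['frog', 'mineral', 'were'] (min_width=17, slack=1)
Line 4: ['display', 'dirty', 'good'] (min_width=18, slack=0)
Line 5: ['oats', 'green', 'bright'] (min_width=17, slack=1)
Line 6: ['string', 'version', 'an'] (min_width=17, slack=1)
Line 7: ['structure', 'rain'] (min_width=14, slack=4)
Line 8: ['cloud', 'that'] (min_width=10, slack=8)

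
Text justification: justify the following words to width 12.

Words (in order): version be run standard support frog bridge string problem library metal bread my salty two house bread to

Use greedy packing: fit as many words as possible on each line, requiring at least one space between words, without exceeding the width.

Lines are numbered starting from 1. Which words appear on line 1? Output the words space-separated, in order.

Line 1: ['version', 'be'] (min_width=10, slack=2)
Line 2: ['run', 'standard'] (min_width=12, slack=0)
Line 3: ['support', 'frog'] (min_width=12, slack=0)
Line 4: ['bridge'] (min_width=6, slack=6)
Line 5: ['string'] (min_width=6, slack=6)
Line 6: ['problem'] (min_width=7, slack=5)
Line 7: ['library'] (min_width=7, slack=5)
Line 8: ['metal', 'bread'] (min_width=11, slack=1)
Line 9: ['my', 'salty', 'two'] (min_width=12, slack=0)
Line 10: ['house', 'bread'] (min_width=11, slack=1)
Line 11: ['to'] (min_width=2, slack=10)

Answer: version be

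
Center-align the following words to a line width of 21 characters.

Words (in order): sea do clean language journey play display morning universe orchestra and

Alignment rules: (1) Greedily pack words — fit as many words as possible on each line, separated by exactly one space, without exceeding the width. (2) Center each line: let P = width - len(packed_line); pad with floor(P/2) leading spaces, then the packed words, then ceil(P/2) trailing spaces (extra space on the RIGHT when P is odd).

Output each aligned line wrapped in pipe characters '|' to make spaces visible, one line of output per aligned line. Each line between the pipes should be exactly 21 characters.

Answer: |sea do clean language|
|journey play display |
|  morning universe   |
|    orchestra and    |

Derivation:
Line 1: ['sea', 'do', 'clean', 'language'] (min_width=21, slack=0)
Line 2: ['journey', 'play', 'display'] (min_width=20, slack=1)
Line 3: ['morning', 'universe'] (min_width=16, slack=5)
Line 4: ['orchestra', 'and'] (min_width=13, slack=8)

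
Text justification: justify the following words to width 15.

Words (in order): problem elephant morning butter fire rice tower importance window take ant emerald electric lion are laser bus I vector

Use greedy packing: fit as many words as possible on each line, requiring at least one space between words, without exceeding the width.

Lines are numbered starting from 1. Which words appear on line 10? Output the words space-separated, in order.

Answer: vector

Derivation:
Line 1: ['problem'] (min_width=7, slack=8)
Line 2: ['elephant'] (min_width=8, slack=7)
Line 3: ['morning', 'butter'] (min_width=14, slack=1)
Line 4: ['fire', 'rice', 'tower'] (min_width=15, slack=0)
Line 5: ['importance'] (min_width=10, slack=5)
Line 6: ['window', 'take', 'ant'] (min_width=15, slack=0)
Line 7: ['emerald'] (min_width=7, slack=8)
Line 8: ['electric', 'lion'] (min_width=13, slack=2)
Line 9: ['are', 'laser', 'bus', 'I'] (min_width=15, slack=0)
Line 10: ['vector'] (min_width=6, slack=9)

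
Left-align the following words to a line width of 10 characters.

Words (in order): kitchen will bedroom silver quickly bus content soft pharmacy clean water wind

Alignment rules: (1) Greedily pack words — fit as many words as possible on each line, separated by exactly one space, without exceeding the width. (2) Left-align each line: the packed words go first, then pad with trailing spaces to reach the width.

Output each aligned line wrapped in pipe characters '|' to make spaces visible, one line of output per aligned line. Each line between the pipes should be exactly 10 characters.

Line 1: ['kitchen'] (min_width=7, slack=3)
Line 2: ['will'] (min_width=4, slack=6)
Line 3: ['bedroom'] (min_width=7, slack=3)
Line 4: ['silver'] (min_width=6, slack=4)
Line 5: ['quickly'] (min_width=7, slack=3)
Line 6: ['bus'] (min_width=3, slack=7)
Line 7: ['content'] (min_width=7, slack=3)
Line 8: ['soft'] (min_width=4, slack=6)
Line 9: ['pharmacy'] (min_width=8, slack=2)
Line 10: ['clean'] (min_width=5, slack=5)
Line 11: ['water', 'wind'] (min_width=10, slack=0)

Answer: |kitchen   |
|will      |
|bedroom   |
|silver    |
|quickly   |
|bus       |
|content   |
|soft      |
|pharmacy  |
|clean     |
|water wind|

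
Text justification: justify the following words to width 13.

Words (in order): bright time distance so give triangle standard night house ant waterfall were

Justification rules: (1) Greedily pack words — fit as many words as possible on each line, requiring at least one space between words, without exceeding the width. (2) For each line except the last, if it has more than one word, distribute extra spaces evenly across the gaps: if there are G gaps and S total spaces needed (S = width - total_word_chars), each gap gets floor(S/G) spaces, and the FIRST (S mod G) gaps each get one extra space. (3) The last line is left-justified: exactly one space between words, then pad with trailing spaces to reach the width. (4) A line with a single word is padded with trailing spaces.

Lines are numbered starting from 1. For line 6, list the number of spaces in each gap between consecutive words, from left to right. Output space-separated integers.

Line 1: ['bright', 'time'] (min_width=11, slack=2)
Line 2: ['distance', 'so'] (min_width=11, slack=2)
Line 3: ['give', 'triangle'] (min_width=13, slack=0)
Line 4: ['standard'] (min_width=8, slack=5)
Line 5: ['night', 'house'] (min_width=11, slack=2)
Line 6: ['ant', 'waterfall'] (min_width=13, slack=0)
Line 7: ['were'] (min_width=4, slack=9)

Answer: 1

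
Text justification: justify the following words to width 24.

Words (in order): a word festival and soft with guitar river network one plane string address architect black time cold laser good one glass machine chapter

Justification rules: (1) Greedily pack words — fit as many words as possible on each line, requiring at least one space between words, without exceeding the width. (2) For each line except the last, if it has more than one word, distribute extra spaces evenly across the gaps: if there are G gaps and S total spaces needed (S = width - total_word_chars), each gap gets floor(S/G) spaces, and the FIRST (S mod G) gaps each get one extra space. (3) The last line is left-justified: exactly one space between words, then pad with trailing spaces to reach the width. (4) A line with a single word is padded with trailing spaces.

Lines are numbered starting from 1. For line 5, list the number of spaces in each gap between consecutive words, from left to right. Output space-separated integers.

Line 1: ['a', 'word', 'festival', 'and', 'soft'] (min_width=24, slack=0)
Line 2: ['with', 'guitar', 'river'] (min_width=17, slack=7)
Line 3: ['network', 'one', 'plane', 'string'] (min_width=24, slack=0)
Line 4: ['address', 'architect', 'black'] (min_width=23, slack=1)
Line 5: ['time', 'cold', 'laser', 'good', 'one'] (min_width=24, slack=0)
Line 6: ['glass', 'machine', 'chapter'] (min_width=21, slack=3)

Answer: 1 1 1 1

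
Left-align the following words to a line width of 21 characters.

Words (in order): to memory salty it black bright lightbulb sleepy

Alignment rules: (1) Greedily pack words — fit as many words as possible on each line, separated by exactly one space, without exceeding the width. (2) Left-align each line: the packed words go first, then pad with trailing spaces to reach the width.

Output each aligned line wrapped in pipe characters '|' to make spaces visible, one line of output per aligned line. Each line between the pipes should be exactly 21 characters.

Answer: |to memory salty it   |
|black bright         |
|lightbulb sleepy     |

Derivation:
Line 1: ['to', 'memory', 'salty', 'it'] (min_width=18, slack=3)
Line 2: ['black', 'bright'] (min_width=12, slack=9)
Line 3: ['lightbulb', 'sleepy'] (min_width=16, slack=5)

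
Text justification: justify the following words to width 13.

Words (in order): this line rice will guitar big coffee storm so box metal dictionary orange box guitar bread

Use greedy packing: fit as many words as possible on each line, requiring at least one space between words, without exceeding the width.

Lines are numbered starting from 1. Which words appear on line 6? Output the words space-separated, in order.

Line 1: ['this', 'line'] (min_width=9, slack=4)
Line 2: ['rice', 'will'] (min_width=9, slack=4)
Line 3: ['guitar', 'big'] (min_width=10, slack=3)
Line 4: ['coffee', 'storm'] (min_width=12, slack=1)
Line 5: ['so', 'box', 'metal'] (min_width=12, slack=1)
Line 6: ['dictionary'] (min_width=10, slack=3)
Line 7: ['orange', 'box'] (min_width=10, slack=3)
Line 8: ['guitar', 'bread'] (min_width=12, slack=1)

Answer: dictionary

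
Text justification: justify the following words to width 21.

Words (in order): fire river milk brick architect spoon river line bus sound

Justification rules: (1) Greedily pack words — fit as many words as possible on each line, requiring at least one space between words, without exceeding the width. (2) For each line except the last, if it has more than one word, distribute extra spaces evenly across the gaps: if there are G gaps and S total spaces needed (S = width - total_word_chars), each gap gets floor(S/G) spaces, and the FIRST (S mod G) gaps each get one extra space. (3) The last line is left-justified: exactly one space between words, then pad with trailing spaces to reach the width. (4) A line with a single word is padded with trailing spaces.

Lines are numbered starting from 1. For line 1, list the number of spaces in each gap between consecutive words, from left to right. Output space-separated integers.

Line 1: ['fire', 'river', 'milk', 'brick'] (min_width=21, slack=0)
Line 2: ['architect', 'spoon', 'river'] (min_width=21, slack=0)
Line 3: ['line', 'bus', 'sound'] (min_width=14, slack=7)

Answer: 1 1 1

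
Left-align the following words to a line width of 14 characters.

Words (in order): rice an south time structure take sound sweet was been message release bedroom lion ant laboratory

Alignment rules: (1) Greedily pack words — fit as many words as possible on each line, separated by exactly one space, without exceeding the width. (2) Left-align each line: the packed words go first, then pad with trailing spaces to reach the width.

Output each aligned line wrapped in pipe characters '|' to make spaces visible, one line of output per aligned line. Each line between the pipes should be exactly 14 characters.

Answer: |rice an south |
|time structure|
|take sound    |
|sweet was been|
|message       |
|release       |
|bedroom lion  |
|ant laboratory|

Derivation:
Line 1: ['rice', 'an', 'south'] (min_width=13, slack=1)
Line 2: ['time', 'structure'] (min_width=14, slack=0)
Line 3: ['take', 'sound'] (min_width=10, slack=4)
Line 4: ['sweet', 'was', 'been'] (min_width=14, slack=0)
Line 5: ['message'] (min_width=7, slack=7)
Line 6: ['release'] (min_width=7, slack=7)
Line 7: ['bedroom', 'lion'] (min_width=12, slack=2)
Line 8: ['ant', 'laboratory'] (min_width=14, slack=0)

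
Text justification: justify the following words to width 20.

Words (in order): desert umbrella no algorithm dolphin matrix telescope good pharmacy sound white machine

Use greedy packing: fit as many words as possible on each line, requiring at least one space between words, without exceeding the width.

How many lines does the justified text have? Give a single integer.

Line 1: ['desert', 'umbrella', 'no'] (min_width=18, slack=2)
Line 2: ['algorithm', 'dolphin'] (min_width=17, slack=3)
Line 3: ['matrix', 'telescope'] (min_width=16, slack=4)
Line 4: ['good', 'pharmacy', 'sound'] (min_width=19, slack=1)
Line 5: ['white', 'machine'] (min_width=13, slack=7)
Total lines: 5

Answer: 5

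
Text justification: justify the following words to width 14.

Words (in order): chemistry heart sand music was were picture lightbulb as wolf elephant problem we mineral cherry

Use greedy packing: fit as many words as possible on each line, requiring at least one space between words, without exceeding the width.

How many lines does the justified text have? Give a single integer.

Answer: 8

Derivation:
Line 1: ['chemistry'] (min_width=9, slack=5)
Line 2: ['heart', 'sand'] (min_width=10, slack=4)
Line 3: ['music', 'was', 'were'] (min_width=14, slack=0)
Line 4: ['picture'] (min_width=7, slack=7)
Line 5: ['lightbulb', 'as'] (min_width=12, slack=2)
Line 6: ['wolf', 'elephant'] (min_width=13, slack=1)
Line 7: ['problem', 'we'] (min_width=10, slack=4)
Line 8: ['mineral', 'cherry'] (min_width=14, slack=0)
Total lines: 8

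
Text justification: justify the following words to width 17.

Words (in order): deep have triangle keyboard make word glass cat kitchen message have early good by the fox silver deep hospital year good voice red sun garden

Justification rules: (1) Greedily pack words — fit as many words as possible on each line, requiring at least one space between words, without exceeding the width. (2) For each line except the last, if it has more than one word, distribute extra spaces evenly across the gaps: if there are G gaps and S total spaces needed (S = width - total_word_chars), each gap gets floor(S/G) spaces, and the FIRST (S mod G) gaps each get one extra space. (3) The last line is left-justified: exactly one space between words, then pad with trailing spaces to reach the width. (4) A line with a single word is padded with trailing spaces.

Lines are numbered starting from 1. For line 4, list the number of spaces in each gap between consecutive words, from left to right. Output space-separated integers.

Answer: 7

Derivation:
Line 1: ['deep', 'have'] (min_width=9, slack=8)
Line 2: ['triangle', 'keyboard'] (min_width=17, slack=0)
Line 3: ['make', 'word', 'glass'] (min_width=15, slack=2)
Line 4: ['cat', 'kitchen'] (min_width=11, slack=6)
Line 5: ['message', 'have'] (min_width=12, slack=5)
Line 6: ['early', 'good', 'by', 'the'] (min_width=17, slack=0)
Line 7: ['fox', 'silver', 'deep'] (min_width=15, slack=2)
Line 8: ['hospital', 'year'] (min_width=13, slack=4)
Line 9: ['good', 'voice', 'red'] (min_width=14, slack=3)
Line 10: ['sun', 'garden'] (min_width=10, slack=7)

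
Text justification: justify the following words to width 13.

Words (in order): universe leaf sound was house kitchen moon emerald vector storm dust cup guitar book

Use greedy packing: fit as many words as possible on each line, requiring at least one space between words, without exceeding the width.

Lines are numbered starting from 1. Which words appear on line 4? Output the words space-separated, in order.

Answer: moon emerald

Derivation:
Line 1: ['universe', 'leaf'] (min_width=13, slack=0)
Line 2: ['sound', 'was'] (min_width=9, slack=4)
Line 3: ['house', 'kitchen'] (min_width=13, slack=0)
Line 4: ['moon', 'emerald'] (min_width=12, slack=1)
Line 5: ['vector', 'storm'] (min_width=12, slack=1)
Line 6: ['dust', 'cup'] (min_width=8, slack=5)
Line 7: ['guitar', 'book'] (min_width=11, slack=2)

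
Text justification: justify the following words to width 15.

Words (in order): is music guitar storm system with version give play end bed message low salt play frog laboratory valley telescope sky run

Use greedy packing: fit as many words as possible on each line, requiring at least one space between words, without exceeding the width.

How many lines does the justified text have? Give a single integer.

Answer: 10

Derivation:
Line 1: ['is', 'music', 'guitar'] (min_width=15, slack=0)
Line 2: ['storm', 'system'] (min_width=12, slack=3)
Line 3: ['with', 'version'] (min_width=12, slack=3)
Line 4: ['give', 'play', 'end'] (min_width=13, slack=2)
Line 5: ['bed', 'message', 'low'] (min_width=15, slack=0)
Line 6: ['salt', 'play', 'frog'] (min_width=14, slack=1)
Line 7: ['laboratory'] (min_width=10, slack=5)
Line 8: ['valley'] (min_width=6, slack=9)
Line 9: ['telescope', 'sky'] (min_width=13, slack=2)
Line 10: ['run'] (min_width=3, slack=12)
Total lines: 10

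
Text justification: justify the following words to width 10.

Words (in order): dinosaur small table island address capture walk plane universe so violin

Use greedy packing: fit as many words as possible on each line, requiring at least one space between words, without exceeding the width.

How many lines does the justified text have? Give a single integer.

Answer: 9

Derivation:
Line 1: ['dinosaur'] (min_width=8, slack=2)
Line 2: ['small'] (min_width=5, slack=5)
Line 3: ['table'] (min_width=5, slack=5)
Line 4: ['island'] (min_width=6, slack=4)
Line 5: ['address'] (min_width=7, slack=3)
Line 6: ['capture'] (min_width=7, slack=3)
Line 7: ['walk', 'plane'] (min_width=10, slack=0)
Line 8: ['universe'] (min_width=8, slack=2)
Line 9: ['so', 'violin'] (min_width=9, slack=1)
Total lines: 9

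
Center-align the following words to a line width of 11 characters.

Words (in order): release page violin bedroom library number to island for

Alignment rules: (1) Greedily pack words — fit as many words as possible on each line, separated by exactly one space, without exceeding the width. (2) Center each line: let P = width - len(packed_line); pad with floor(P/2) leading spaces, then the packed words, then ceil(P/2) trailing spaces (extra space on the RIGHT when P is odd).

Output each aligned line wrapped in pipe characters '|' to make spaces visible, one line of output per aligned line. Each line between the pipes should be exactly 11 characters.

Line 1: ['release'] (min_width=7, slack=4)
Line 2: ['page', 'violin'] (min_width=11, slack=0)
Line 3: ['bedroom'] (min_width=7, slack=4)
Line 4: ['library'] (min_width=7, slack=4)
Line 5: ['number', 'to'] (min_width=9, slack=2)
Line 6: ['island', 'for'] (min_width=10, slack=1)

Answer: |  release  |
|page violin|
|  bedroom  |
|  library  |
| number to |
|island for |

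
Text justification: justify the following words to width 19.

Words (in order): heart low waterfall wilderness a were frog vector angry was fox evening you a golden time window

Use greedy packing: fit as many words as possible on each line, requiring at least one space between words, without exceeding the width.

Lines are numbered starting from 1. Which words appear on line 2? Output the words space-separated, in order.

Answer: wilderness a were

Derivation:
Line 1: ['heart', 'low', 'waterfall'] (min_width=19, slack=0)
Line 2: ['wilderness', 'a', 'were'] (min_width=17, slack=2)
Line 3: ['frog', 'vector', 'angry'] (min_width=17, slack=2)
Line 4: ['was', 'fox', 'evening', 'you'] (min_width=19, slack=0)
Line 5: ['a', 'golden', 'time'] (min_width=13, slack=6)
Line 6: ['window'] (min_width=6, slack=13)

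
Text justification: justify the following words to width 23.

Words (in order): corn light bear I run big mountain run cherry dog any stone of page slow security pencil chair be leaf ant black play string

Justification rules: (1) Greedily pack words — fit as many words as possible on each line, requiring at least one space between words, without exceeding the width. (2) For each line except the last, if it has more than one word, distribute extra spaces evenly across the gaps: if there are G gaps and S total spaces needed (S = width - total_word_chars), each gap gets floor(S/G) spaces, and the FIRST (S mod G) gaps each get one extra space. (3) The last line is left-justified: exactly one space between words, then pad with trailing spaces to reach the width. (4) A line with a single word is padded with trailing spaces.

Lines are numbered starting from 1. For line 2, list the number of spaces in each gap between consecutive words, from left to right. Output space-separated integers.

Line 1: ['corn', 'light', 'bear', 'I', 'run'] (min_width=21, slack=2)
Line 2: ['big', 'mountain', 'run', 'cherry'] (min_width=23, slack=0)
Line 3: ['dog', 'any', 'stone', 'of', 'page'] (min_width=21, slack=2)
Line 4: ['slow', 'security', 'pencil'] (min_width=20, slack=3)
Line 5: ['chair', 'be', 'leaf', 'ant', 'black'] (min_width=23, slack=0)
Line 6: ['play', 'string'] (min_width=11, slack=12)

Answer: 1 1 1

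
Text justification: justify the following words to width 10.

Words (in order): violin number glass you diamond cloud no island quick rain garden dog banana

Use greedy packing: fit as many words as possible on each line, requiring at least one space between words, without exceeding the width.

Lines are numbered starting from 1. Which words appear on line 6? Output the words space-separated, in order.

Line 1: ['violin'] (min_width=6, slack=4)
Line 2: ['number'] (min_width=6, slack=4)
Line 3: ['glass', 'you'] (min_width=9, slack=1)
Line 4: ['diamond'] (min_width=7, slack=3)
Line 5: ['cloud', 'no'] (min_width=8, slack=2)
Line 6: ['island'] (min_width=6, slack=4)
Line 7: ['quick', 'rain'] (min_width=10, slack=0)
Line 8: ['garden', 'dog'] (min_width=10, slack=0)
Line 9: ['banana'] (min_width=6, slack=4)

Answer: island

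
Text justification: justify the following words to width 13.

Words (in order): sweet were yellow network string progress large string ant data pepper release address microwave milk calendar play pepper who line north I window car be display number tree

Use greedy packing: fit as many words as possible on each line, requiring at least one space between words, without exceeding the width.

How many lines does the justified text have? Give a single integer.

Line 1: ['sweet', 'were'] (min_width=10, slack=3)
Line 2: ['yellow'] (min_width=6, slack=7)
Line 3: ['network'] (min_width=7, slack=6)
Line 4: ['string'] (min_width=6, slack=7)
Line 5: ['progress'] (min_width=8, slack=5)
Line 6: ['large', 'string'] (min_width=12, slack=1)
Line 7: ['ant', 'data'] (min_width=8, slack=5)
Line 8: ['pepper'] (min_width=6, slack=7)
Line 9: ['release'] (min_width=7, slack=6)
Line 10: ['address'] (min_width=7, slack=6)
Line 11: ['microwave'] (min_width=9, slack=4)
Line 12: ['milk', 'calendar'] (min_width=13, slack=0)
Line 13: ['play', 'pepper'] (min_width=11, slack=2)
Line 14: ['who', 'line'] (min_width=8, slack=5)
Line 15: ['north', 'I'] (min_width=7, slack=6)
Line 16: ['window', 'car', 'be'] (min_width=13, slack=0)
Line 17: ['display'] (min_width=7, slack=6)
Line 18: ['number', 'tree'] (min_width=11, slack=2)
Total lines: 18

Answer: 18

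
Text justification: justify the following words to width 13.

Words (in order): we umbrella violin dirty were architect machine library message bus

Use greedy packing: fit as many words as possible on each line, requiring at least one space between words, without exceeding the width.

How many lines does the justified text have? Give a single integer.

Line 1: ['we', 'umbrella'] (min_width=11, slack=2)
Line 2: ['violin', 'dirty'] (min_width=12, slack=1)
Line 3: ['were'] (min_width=4, slack=9)
Line 4: ['architect'] (min_width=9, slack=4)
Line 5: ['machine'] (min_width=7, slack=6)
Line 6: ['library'] (min_width=7, slack=6)
Line 7: ['message', 'bus'] (min_width=11, slack=2)
Total lines: 7

Answer: 7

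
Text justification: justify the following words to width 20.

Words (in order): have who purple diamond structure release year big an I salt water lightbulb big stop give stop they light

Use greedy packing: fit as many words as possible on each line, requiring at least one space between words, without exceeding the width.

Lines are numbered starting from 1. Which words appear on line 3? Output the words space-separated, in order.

Answer: release year big an

Derivation:
Line 1: ['have', 'who', 'purple'] (min_width=15, slack=5)
Line 2: ['diamond', 'structure'] (min_width=17, slack=3)
Line 3: ['release', 'year', 'big', 'an'] (min_width=19, slack=1)
Line 4: ['I', 'salt', 'water'] (min_width=12, slack=8)
Line 5: ['lightbulb', 'big', 'stop'] (min_width=18, slack=2)
Line 6: ['give', 'stop', 'they', 'light'] (min_width=20, slack=0)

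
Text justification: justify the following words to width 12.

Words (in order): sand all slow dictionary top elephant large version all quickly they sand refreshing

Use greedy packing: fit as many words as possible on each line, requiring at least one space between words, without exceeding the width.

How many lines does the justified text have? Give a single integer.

Line 1: ['sand', 'all'] (min_width=8, slack=4)
Line 2: ['slow'] (min_width=4, slack=8)
Line 3: ['dictionary'] (min_width=10, slack=2)
Line 4: ['top', 'elephant'] (min_width=12, slack=0)
Line 5: ['large'] (min_width=5, slack=7)
Line 6: ['version', 'all'] (min_width=11, slack=1)
Line 7: ['quickly', 'they'] (min_width=12, slack=0)
Line 8: ['sand'] (min_width=4, slack=8)
Line 9: ['refreshing'] (min_width=10, slack=2)
Total lines: 9

Answer: 9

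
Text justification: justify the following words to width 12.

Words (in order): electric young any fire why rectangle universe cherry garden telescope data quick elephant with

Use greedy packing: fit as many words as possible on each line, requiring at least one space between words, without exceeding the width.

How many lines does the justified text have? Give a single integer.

Answer: 11

Derivation:
Line 1: ['electric'] (min_width=8, slack=4)
Line 2: ['young', 'any'] (min_width=9, slack=3)
Line 3: ['fire', 'why'] (min_width=8, slack=4)
Line 4: ['rectangle'] (min_width=9, slack=3)
Line 5: ['universe'] (min_width=8, slack=4)
Line 6: ['cherry'] (min_width=6, slack=6)
Line 7: ['garden'] (min_width=6, slack=6)
Line 8: ['telescope'] (min_width=9, slack=3)
Line 9: ['data', 'quick'] (min_width=10, slack=2)
Line 10: ['elephant'] (min_width=8, slack=4)
Line 11: ['with'] (min_width=4, slack=8)
Total lines: 11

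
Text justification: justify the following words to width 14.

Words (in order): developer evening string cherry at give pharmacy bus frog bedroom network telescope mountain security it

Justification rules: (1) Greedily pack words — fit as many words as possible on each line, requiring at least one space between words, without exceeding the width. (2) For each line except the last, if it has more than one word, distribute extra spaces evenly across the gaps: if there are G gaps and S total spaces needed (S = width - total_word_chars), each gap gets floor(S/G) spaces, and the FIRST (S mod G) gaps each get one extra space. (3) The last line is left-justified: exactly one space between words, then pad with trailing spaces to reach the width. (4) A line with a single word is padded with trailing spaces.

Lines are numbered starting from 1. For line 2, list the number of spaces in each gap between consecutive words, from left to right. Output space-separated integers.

Answer: 1

Derivation:
Line 1: ['developer'] (min_width=9, slack=5)
Line 2: ['evening', 'string'] (min_width=14, slack=0)
Line 3: ['cherry', 'at', 'give'] (min_width=14, slack=0)
Line 4: ['pharmacy', 'bus'] (min_width=12, slack=2)
Line 5: ['frog', 'bedroom'] (min_width=12, slack=2)
Line 6: ['network'] (min_width=7, slack=7)
Line 7: ['telescope'] (min_width=9, slack=5)
Line 8: ['mountain'] (min_width=8, slack=6)
Line 9: ['security', 'it'] (min_width=11, slack=3)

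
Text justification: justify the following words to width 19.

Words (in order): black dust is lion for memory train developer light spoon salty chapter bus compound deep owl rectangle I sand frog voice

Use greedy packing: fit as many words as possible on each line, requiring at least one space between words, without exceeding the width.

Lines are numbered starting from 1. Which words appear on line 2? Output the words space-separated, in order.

Answer: for memory train

Derivation:
Line 1: ['black', 'dust', 'is', 'lion'] (min_width=18, slack=1)
Line 2: ['for', 'memory', 'train'] (min_width=16, slack=3)
Line 3: ['developer', 'light'] (min_width=15, slack=4)
Line 4: ['spoon', 'salty', 'chapter'] (min_width=19, slack=0)
Line 5: ['bus', 'compound', 'deep'] (min_width=17, slack=2)
Line 6: ['owl', 'rectangle', 'I'] (min_width=15, slack=4)
Line 7: ['sand', 'frog', 'voice'] (min_width=15, slack=4)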